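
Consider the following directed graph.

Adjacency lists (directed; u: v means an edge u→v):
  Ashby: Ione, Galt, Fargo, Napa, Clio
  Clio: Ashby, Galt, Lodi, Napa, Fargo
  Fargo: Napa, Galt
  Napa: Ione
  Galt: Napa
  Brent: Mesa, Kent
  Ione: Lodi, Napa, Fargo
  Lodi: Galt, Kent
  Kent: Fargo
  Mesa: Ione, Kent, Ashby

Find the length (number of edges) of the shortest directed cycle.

For each vertex v, BFS finds the shortest path from v back to v.
The shortest such closed walk is Ashby → Clio → Ashby, length 2.

2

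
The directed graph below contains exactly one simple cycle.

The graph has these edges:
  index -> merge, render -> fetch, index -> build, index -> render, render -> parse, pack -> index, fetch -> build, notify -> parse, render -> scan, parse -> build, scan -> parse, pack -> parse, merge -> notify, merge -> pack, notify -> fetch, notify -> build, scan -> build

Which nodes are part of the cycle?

pack, index, merge

DFS with gray/black marking from index:
index gray
  merge gray
    pack gray
      parse gray
        build gray
        build black
      parse black
      pack→index: index is gray → back edge
Back edge closes the cycle index → merge → pack → index; its vertices are {pack, index, merge}.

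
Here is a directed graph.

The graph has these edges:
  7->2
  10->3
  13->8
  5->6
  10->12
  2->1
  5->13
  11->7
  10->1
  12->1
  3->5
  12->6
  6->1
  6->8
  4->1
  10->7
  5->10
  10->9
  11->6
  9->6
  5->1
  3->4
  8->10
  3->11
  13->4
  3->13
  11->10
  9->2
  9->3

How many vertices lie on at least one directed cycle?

A vertex is on a directed cycle iff it belongs to a strongly connected component of size ≥ 2 (or has a self-loop).
The vertices on cycles are {3, 5, 6, 8, 9, 10, 11, 12, 13} — 9 in total.

9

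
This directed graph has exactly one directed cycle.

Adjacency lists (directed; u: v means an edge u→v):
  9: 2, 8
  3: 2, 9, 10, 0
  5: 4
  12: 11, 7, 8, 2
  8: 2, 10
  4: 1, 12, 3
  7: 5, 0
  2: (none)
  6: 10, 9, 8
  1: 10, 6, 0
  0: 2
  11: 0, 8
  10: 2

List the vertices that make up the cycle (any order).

4, 5, 7, 12

DFS with gray/black marking from 5:
5 gray
  4 gray
    1 gray
      10 gray
        2 gray
        2 black
      10 black
      6 gray
        6→10: 10 black — skip
        9 gray
          9→2: 2 black — skip
          8 gray
            8→2: 2 black — skip
            8→10: 10 black — skip
          8 black
        9 black
        6→8: 8 black — skip
      6 black
      0 gray
        0→2: 2 black — skip
      0 black
    1 black
    12 gray
      11 gray
        11→0: 0 black — skip
        11→8: 8 black — skip
      11 black
      7 gray
        7→5: 5 is gray → back edge
Back edge closes the cycle 5 → 4 → 12 → 7 → 5; its vertices are {4, 5, 7, 12}.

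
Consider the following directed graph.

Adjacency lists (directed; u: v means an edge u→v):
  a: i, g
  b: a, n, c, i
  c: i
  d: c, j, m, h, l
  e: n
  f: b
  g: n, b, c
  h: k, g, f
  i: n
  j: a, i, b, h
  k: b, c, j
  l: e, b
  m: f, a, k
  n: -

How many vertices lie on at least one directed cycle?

6

A vertex is on a directed cycle iff it belongs to a strongly connected component of size ≥ 2 (or has a self-loop).
The vertices on cycles are {a, b, g, h, j, k} — 6 in total.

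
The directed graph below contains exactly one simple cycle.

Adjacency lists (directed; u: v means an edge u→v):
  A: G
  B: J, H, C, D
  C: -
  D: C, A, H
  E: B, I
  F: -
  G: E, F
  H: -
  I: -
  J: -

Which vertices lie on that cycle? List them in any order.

A, B, D, E, G

DFS with gray/black marking from G:
G gray
  E gray
    B gray
      J gray
      J black
      H gray
      H black
      C gray
      C black
      D gray
        D→C: C black — skip
        A gray
          A→G: G is gray → back edge
Back edge closes the cycle G → E → B → D → A → G; its vertices are {A, B, D, E, G}.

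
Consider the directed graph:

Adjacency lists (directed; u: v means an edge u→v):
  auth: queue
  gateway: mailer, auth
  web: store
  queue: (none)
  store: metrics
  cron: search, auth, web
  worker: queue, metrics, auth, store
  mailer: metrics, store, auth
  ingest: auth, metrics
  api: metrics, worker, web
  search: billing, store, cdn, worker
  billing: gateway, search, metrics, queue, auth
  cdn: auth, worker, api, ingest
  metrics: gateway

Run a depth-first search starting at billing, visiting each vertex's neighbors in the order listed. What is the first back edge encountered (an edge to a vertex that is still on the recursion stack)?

metrics->gateway

DFS from billing (visiting each vertex's neighbors in the order listed); mark gray on enter, black on exit:
billing gray
  gateway gray
    mailer gray
      metrics gray
        metrics→gateway: gateway is gray → back edge
First back edge: metrics → gateway.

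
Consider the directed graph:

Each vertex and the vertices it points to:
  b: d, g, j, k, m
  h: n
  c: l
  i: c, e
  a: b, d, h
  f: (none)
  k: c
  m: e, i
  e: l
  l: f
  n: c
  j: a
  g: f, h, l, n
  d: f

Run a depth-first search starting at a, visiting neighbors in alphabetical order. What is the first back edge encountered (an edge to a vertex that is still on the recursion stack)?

DFS from a (visiting neighbors in alphabetical order); mark gray on enter, black on exit:
a gray
  b gray
    d gray
      f gray
      f black
    d black
    g gray
      g→f: f black — skip
      h gray
        n gray
          c gray
            l gray
              l→f: f black — skip
            l black
          c black
        n black
      h black
      g→l: l black — skip
      g→n: n black — skip
    g black
    j gray
      j→a: a is gray → back edge
First back edge: j → a.

j->a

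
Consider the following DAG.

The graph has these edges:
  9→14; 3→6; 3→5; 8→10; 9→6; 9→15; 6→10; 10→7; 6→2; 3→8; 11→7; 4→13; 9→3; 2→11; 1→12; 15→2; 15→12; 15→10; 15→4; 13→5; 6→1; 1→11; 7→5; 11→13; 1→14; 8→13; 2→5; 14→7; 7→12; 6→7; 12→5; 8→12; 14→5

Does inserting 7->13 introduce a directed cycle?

Adding 7→13 creates a cycle iff 13 can already reach 7.
Explore from 13: no path reaches 7. The graph stays acyclic.

No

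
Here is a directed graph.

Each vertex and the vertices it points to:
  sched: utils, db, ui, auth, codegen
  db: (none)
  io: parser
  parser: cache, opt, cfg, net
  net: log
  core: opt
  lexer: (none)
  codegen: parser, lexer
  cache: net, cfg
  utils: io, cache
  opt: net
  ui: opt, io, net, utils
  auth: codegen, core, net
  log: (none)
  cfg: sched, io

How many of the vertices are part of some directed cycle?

9

A vertex is on a directed cycle iff it belongs to a strongly connected component of size ≥ 2 (or has a self-loop).
The vertices on cycles are {io, ui, cfg, auth, cache, sched, utils, parser, codegen} — 9 in total.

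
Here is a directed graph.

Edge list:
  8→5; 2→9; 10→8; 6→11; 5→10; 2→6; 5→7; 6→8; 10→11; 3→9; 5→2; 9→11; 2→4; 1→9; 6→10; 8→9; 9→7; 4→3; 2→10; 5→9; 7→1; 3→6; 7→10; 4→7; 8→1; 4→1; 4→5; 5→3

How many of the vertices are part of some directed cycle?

A vertex is on a directed cycle iff it belongs to a strongly connected component of size ≥ 2 (or has a self-loop).
The vertices on cycles are {1, 2, 3, 4, 5, 6, 7, 8, 9, 10} — 10 in total.

10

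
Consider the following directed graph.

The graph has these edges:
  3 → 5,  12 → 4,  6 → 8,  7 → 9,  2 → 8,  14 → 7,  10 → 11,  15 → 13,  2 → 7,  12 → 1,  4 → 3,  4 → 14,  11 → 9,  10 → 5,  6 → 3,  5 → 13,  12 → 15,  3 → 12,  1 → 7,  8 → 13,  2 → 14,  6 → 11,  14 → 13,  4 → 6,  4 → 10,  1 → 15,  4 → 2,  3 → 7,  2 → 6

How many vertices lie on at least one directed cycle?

5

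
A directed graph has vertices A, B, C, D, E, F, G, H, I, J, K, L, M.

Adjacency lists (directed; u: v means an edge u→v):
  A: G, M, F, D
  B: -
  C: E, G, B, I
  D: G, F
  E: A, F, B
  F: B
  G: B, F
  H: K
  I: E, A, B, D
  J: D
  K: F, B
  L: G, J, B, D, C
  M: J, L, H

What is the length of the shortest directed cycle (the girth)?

5

For each vertex v, BFS finds the shortest path from v back to v.
The shortest such closed walk is M → L → C → I → A → M, length 5.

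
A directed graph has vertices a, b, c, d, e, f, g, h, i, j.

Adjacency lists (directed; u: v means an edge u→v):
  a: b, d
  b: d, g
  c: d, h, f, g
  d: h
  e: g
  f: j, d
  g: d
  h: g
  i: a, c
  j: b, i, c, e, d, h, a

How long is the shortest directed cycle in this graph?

For each vertex v, BFS finds the shortest path from v back to v.
The shortest such closed walk is j → c → f → j, length 3.

3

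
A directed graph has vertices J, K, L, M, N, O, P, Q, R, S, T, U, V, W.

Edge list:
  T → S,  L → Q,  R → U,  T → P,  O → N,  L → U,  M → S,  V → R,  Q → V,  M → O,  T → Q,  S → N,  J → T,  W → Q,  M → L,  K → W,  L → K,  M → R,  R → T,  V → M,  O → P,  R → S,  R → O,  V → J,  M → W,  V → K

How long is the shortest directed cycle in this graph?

4

For each vertex v, BFS finds the shortest path from v back to v.
The shortest such closed walk is V → K → W → Q → V, length 4.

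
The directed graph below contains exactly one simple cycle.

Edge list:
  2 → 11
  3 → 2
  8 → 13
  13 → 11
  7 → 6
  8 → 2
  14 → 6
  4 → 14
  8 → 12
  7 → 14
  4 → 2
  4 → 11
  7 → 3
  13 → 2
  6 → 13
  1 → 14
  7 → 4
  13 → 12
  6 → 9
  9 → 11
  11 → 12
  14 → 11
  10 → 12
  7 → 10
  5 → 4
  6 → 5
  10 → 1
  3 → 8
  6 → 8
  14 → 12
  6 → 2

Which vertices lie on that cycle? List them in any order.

DFS with gray/black marking from 6:
6 gray
  5 gray
    4 gray
      2 gray
        11 gray
          12 gray
          12 black
        11 black
      2 black
      14 gray
        14→12: 12 black — skip
        14→11: 11 black — skip
        14→6: 6 is gray → back edge
Back edge closes the cycle 6 → 5 → 4 → 14 → 6; its vertices are {4, 5, 6, 14}.

4, 5, 6, 14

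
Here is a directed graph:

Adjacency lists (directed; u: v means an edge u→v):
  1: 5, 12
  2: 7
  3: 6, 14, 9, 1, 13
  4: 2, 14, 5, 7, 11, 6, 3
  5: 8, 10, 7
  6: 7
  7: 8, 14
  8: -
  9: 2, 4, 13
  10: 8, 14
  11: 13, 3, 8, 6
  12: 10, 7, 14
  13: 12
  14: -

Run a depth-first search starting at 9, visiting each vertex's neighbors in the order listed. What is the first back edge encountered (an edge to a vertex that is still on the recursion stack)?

3->9

DFS from 9 (visiting each vertex's neighbors in the order listed); mark gray on enter, black on exit:
9 gray
  2 gray
    7 gray
      8 gray
      8 black
      14 gray
      14 black
    7 black
  2 black
  4 gray
    4→2: 2 black — skip
    4→14: 14 black — skip
    5 gray
      5→8: 8 black — skip
      10 gray
        10→8: 8 black — skip
        10→14: 14 black — skip
      10 black
      5→7: 7 black — skip
    5 black
    4→7: 7 black — skip
    11 gray
      13 gray
        12 gray
          12→10: 10 black — skip
          12→7: 7 black — skip
          12→14: 14 black — skip
        12 black
      13 black
      3 gray
        6 gray
          6→7: 7 black — skip
        6 black
        3→14: 14 black — skip
        3→9: 9 is gray → back edge
First back edge: 3 → 9.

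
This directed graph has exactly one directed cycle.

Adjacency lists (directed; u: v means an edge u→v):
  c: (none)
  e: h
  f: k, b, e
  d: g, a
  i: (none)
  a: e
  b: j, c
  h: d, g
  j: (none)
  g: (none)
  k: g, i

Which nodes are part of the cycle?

DFS with gray/black marking from e:
e gray
  h gray
    d gray
      g gray
      g black
      a gray
        a→e: e is gray → back edge
Back edge closes the cycle e → h → d → a → e; its vertices are {a, d, e, h}.

a, d, e, h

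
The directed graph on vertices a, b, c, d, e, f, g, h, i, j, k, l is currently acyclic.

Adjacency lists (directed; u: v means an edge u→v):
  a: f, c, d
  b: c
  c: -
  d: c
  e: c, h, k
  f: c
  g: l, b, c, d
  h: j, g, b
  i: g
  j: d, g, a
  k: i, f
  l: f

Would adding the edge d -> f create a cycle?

No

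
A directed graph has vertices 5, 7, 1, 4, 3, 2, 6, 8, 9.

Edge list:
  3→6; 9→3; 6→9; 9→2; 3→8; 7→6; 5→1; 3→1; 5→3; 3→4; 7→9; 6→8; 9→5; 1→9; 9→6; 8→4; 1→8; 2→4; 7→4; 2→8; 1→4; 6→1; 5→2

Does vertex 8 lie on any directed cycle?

No

8 lies on a cycle iff there is a path from 8 back to itself.
Exploring from 8, it never reaches itself; equivalently, its strongly connected component is a singleton.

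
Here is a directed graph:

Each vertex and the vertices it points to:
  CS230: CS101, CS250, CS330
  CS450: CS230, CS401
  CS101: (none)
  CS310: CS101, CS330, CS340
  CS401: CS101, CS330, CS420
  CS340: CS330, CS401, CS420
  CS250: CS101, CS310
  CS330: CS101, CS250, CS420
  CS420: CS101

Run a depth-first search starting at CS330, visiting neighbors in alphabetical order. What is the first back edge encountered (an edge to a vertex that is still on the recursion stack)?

CS310->CS330

DFS from CS330 (visiting neighbors in alphabetical order); mark gray on enter, black on exit:
CS330 gray
  CS101 gray
  CS101 black
  CS250 gray
    CS250→CS101: CS101 black — skip
    CS310 gray
      CS310→CS101: CS101 black — skip
      CS310→CS330: CS330 is gray → back edge
First back edge: CS310 → CS330.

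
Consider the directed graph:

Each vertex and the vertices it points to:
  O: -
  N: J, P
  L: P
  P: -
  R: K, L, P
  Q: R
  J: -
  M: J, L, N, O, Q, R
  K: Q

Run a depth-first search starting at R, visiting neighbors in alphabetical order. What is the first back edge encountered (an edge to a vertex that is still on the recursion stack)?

Q→R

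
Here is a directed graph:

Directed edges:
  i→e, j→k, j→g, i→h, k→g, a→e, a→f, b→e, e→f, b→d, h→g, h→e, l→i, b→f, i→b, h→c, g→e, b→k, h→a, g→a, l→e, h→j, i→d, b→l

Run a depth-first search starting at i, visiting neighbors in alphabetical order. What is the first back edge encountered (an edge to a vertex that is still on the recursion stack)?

DFS from i (visiting neighbors in alphabetical order); mark gray on enter, black on exit:
i gray
  b gray
    d gray
    d black
    e gray
      f gray
      f black
    e black
    b→f: f black — skip
    k gray
      g gray
        a gray
          a→e: e black — skip
          a→f: f black — skip
        a black
        g→e: e black — skip
      g black
    k black
    l gray
      l→e: e black — skip
      l→i: i is gray → back edge
First back edge: l → i.

l→i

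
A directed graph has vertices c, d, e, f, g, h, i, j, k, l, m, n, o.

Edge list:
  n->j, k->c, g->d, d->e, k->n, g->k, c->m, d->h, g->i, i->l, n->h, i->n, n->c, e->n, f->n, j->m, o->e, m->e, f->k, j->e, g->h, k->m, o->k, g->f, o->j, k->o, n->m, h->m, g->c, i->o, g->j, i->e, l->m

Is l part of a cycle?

No

l lies on a cycle iff there is a path from l back to itself.
Exploring from l, it never reaches itself; equivalently, its strongly connected component is a singleton.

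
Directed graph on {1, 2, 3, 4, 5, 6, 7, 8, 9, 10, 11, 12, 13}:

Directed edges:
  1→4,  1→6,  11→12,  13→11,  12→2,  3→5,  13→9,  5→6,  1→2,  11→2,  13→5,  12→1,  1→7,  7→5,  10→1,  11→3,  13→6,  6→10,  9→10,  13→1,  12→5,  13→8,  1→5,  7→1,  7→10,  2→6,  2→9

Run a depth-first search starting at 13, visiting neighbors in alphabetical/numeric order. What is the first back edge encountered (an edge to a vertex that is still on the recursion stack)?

10→1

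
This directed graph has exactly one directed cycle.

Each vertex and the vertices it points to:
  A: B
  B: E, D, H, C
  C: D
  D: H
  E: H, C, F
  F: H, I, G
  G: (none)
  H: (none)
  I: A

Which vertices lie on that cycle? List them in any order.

A, B, E, F, I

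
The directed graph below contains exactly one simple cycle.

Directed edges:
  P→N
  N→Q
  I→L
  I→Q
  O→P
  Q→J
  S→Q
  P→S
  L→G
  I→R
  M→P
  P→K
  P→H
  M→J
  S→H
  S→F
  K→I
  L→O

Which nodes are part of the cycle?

I, K, L, O, P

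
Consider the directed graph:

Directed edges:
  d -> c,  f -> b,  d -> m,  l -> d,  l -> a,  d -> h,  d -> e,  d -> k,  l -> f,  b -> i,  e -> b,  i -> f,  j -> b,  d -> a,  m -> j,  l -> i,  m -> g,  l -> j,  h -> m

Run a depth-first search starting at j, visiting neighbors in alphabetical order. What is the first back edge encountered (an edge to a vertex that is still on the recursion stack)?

DFS from j (visiting neighbors in alphabetical order); mark gray on enter, black on exit:
j gray
  b gray
    i gray
      f gray
        f→b: b is gray → back edge
First back edge: f → b.

f->b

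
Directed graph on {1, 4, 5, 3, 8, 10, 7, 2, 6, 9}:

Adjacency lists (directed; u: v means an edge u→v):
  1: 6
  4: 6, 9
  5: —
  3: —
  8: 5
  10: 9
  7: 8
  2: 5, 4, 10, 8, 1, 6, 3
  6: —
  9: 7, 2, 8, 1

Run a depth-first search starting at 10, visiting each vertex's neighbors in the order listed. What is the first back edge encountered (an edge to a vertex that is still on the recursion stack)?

4->9

DFS from 10 (visiting each vertex's neighbors in the order listed); mark gray on enter, black on exit:
10 gray
  9 gray
    7 gray
      8 gray
        5 gray
        5 black
      8 black
    7 black
    2 gray
      2→5: 5 black — skip
      4 gray
        6 gray
        6 black
        4→9: 9 is gray → back edge
First back edge: 4 → 9.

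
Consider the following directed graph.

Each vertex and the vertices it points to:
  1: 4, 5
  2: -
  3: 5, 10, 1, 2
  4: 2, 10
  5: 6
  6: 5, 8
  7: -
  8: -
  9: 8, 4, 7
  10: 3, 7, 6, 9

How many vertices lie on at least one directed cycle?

7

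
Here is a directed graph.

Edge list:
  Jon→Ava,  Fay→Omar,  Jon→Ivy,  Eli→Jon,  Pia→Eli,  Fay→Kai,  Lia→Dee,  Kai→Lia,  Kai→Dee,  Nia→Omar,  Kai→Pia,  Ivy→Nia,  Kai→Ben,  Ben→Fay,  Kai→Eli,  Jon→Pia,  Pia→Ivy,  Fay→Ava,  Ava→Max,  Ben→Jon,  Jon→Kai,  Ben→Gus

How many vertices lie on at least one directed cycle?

A vertex is on a directed cycle iff it belongs to a strongly connected component of size ≥ 2 (or has a self-loop).
The vertices on cycles are {Ben, Eli, Fay, Jon, Kai, Pia} — 6 in total.

6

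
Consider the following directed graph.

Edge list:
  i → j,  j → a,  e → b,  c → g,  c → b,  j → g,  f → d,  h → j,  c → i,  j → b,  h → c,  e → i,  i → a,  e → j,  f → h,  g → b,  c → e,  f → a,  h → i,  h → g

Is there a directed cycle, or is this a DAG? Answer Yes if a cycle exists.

No

DFS with white/gray/black marking, starting from h:
h gray
  j gray
    b gray
    b black
    g gray
      g→b: b black — skip
    g black
    a gray
    a black
  j black
  i gray
    i→j: j black — skip
    i→a: a black — skip
  i black
  c gray
    c→b: b black — skip
    c→g: g black — skip
    c→i: i black — skip
    e gray
      e→j: j black — skip
      e→b: b black — skip
      e→i: i black — skip
    e black
  c black
  h→g: g black — skip
h black
f gray
  f→h: h black — skip
  d gray
  d black
  f→a: a black — skip
f black
Every edge goes to a white or black vertex — no back edge, so the graph is acyclic.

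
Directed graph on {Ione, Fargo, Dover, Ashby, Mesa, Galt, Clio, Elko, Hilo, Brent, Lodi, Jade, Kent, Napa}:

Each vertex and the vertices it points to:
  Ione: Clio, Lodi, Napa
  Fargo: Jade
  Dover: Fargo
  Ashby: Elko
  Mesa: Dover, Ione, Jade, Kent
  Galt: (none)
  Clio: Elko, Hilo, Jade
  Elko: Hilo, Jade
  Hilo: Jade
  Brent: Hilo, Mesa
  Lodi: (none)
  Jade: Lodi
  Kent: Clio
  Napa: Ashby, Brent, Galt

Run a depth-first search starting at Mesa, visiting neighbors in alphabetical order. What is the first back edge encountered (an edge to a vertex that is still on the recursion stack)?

Brent→Mesa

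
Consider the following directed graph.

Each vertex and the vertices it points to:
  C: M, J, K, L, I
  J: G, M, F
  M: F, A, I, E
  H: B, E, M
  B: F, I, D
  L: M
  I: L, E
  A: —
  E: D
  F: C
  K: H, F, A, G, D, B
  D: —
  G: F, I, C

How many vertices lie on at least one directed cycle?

10

A vertex is on a directed cycle iff it belongs to a strongly connected component of size ≥ 2 (or has a self-loop).
The vertices on cycles are {B, C, F, G, H, I, J, K, L, M} — 10 in total.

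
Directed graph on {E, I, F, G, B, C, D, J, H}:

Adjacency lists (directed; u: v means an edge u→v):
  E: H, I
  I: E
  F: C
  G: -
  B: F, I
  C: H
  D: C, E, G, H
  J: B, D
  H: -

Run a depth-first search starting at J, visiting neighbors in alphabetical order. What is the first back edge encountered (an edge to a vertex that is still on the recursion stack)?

E→I

DFS from J (visiting neighbors in alphabetical order); mark gray on enter, black on exit:
J gray
  B gray
    F gray
      C gray
        H gray
        H black
      C black
    F black
    I gray
      E gray
        E→H: H black — skip
        E→I: I is gray → back edge
First back edge: E → I.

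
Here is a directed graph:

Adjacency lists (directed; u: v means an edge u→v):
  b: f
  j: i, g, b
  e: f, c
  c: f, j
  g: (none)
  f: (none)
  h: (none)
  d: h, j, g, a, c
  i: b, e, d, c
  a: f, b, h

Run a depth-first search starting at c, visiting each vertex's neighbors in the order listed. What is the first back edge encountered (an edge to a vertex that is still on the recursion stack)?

e→c

DFS from c (visiting each vertex's neighbors in the order listed); mark gray on enter, black on exit:
c gray
  f gray
  f black
  j gray
    i gray
      b gray
        b→f: f black — skip
      b black
      e gray
        e→f: f black — skip
        e→c: c is gray → back edge
First back edge: e → c.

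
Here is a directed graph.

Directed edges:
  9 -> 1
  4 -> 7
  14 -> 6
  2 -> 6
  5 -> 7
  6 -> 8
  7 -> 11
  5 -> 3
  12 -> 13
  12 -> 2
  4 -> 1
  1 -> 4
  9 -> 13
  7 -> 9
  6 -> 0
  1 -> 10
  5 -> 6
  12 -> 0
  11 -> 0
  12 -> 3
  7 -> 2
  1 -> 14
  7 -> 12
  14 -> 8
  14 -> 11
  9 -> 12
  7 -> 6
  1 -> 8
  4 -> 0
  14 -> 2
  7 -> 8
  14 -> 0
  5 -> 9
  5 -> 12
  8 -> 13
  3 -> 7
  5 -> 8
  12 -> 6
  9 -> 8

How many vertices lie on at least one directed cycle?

A vertex is on a directed cycle iff it belongs to a strongly connected component of size ≥ 2 (or has a self-loop).
The vertices on cycles are {1, 3, 4, 7, 9, 12} — 6 in total.

6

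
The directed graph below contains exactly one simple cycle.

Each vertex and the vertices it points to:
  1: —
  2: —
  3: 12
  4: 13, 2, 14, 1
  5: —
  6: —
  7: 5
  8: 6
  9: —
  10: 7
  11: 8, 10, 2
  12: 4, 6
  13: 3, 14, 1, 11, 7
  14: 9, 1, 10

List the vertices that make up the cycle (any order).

DFS with gray/black marking from 4:
4 gray
  13 gray
    3 gray
      12 gray
        12→4: 4 is gray → back edge
Back edge closes the cycle 4 → 13 → 3 → 12 → 4; its vertices are {3, 4, 12, 13}.

3, 4, 12, 13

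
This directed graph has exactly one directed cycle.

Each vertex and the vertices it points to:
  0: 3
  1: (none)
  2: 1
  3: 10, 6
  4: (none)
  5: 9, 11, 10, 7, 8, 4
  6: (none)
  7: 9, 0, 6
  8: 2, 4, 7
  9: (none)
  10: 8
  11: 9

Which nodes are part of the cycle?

0, 3, 7, 8, 10

DFS with gray/black marking from 8:
8 gray
  2 gray
    1 gray
    1 black
  2 black
  4 gray
  4 black
  7 gray
    9 gray
    9 black
    0 gray
      3 gray
        10 gray
          10→8: 8 is gray → back edge
Back edge closes the cycle 8 → 7 → 0 → 3 → 10 → 8; its vertices are {0, 3, 7, 8, 10}.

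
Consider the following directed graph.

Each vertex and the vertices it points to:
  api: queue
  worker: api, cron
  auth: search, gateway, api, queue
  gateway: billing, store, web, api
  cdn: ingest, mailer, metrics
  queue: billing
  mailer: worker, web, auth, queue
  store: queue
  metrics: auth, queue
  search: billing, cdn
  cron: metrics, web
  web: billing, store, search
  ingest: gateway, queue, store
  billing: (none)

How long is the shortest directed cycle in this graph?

4

For each vertex v, BFS finds the shortest path from v back to v.
The shortest such closed walk is cdn → metrics → auth → search → cdn, length 4.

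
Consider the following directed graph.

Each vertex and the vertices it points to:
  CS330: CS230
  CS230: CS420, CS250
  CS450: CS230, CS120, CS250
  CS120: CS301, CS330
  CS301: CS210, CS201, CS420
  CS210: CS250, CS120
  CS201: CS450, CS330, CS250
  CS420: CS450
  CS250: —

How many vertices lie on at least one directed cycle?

8

A vertex is on a directed cycle iff it belongs to a strongly connected component of size ≥ 2 (or has a self-loop).
The vertices on cycles are {CS120, CS201, CS210, CS230, CS301, CS330, CS420, CS450} — 8 in total.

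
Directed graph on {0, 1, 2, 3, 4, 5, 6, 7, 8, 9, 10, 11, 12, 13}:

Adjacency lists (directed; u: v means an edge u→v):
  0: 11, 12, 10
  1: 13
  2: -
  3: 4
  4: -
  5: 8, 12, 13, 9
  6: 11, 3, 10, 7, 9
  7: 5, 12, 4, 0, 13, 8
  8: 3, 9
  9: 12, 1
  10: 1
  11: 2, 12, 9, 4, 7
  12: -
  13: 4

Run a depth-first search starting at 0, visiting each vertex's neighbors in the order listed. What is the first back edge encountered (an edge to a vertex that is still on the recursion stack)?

DFS from 0 (visiting each vertex's neighbors in the order listed); mark gray on enter, black on exit:
0 gray
  11 gray
    2 gray
    2 black
    12 gray
    12 black
    9 gray
      9→12: 12 black — skip
      1 gray
        13 gray
          4 gray
          4 black
        13 black
      1 black
    9 black
    11→4: 4 black — skip
    7 gray
      5 gray
        8 gray
          3 gray
            3→4: 4 black — skip
          3 black
          8→9: 9 black — skip
        8 black
        5→12: 12 black — skip
        5→13: 13 black — skip
        5→9: 9 black — skip
      5 black
      7→12: 12 black — skip
      7→4: 4 black — skip
      7→0: 0 is gray → back edge
First back edge: 7 → 0.

7→0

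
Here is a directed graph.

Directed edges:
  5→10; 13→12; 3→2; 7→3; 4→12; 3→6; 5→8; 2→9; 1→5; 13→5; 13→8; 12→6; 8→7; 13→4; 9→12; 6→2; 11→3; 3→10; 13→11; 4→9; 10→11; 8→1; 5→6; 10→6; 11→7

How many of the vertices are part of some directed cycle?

A vertex is on a directed cycle iff it belongs to a strongly connected component of size ≥ 2 (or has a self-loop).
The vertices on cycles are {1, 2, 3, 5, 6, 7, 8, 9, 10, 11, 12} — 11 in total.

11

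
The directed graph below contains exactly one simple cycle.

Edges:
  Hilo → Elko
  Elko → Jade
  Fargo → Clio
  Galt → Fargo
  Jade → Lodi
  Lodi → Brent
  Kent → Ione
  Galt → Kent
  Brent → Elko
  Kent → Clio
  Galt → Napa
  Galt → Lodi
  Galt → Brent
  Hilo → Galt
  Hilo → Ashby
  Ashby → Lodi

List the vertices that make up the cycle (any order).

Elko, Jade, Lodi, Brent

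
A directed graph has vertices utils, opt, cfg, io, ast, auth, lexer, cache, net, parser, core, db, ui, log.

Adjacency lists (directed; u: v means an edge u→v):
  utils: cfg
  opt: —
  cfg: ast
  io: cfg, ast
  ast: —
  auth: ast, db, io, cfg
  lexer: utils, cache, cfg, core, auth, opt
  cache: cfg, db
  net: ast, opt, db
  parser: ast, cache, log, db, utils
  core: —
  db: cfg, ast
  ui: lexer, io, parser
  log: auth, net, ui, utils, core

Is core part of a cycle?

No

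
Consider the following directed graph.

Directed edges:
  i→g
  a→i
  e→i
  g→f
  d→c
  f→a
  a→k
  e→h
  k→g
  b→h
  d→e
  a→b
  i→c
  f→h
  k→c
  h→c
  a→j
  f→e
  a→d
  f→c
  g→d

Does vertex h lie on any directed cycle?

h lies on a cycle iff there is a path from h back to itself.
Exploring from h, it never reaches itself; equivalently, its strongly connected component is a singleton.

No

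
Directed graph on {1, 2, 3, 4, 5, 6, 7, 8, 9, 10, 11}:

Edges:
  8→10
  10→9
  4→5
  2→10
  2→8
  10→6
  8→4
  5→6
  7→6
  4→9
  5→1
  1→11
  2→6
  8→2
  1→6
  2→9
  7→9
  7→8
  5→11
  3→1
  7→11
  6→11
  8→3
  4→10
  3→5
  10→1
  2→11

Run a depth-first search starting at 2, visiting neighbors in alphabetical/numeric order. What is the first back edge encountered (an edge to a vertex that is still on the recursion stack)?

8→2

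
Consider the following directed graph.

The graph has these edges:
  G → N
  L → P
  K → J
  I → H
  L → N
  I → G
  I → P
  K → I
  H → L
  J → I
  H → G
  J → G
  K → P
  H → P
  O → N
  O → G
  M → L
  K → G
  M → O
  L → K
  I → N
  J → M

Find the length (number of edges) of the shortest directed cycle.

4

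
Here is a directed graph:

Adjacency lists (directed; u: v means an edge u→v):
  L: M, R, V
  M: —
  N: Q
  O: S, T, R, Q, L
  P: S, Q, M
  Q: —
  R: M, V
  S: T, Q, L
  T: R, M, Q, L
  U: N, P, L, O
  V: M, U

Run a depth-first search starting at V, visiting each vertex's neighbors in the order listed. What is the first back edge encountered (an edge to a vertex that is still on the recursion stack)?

DFS from V (visiting each vertex's neighbors in the order listed); mark gray on enter, black on exit:
V gray
  M gray
  M black
  U gray
    N gray
      Q gray
      Q black
    N black
    P gray
      S gray
        T gray
          R gray
            R→M: M black — skip
            R→V: V is gray → back edge
First back edge: R → V.

R→V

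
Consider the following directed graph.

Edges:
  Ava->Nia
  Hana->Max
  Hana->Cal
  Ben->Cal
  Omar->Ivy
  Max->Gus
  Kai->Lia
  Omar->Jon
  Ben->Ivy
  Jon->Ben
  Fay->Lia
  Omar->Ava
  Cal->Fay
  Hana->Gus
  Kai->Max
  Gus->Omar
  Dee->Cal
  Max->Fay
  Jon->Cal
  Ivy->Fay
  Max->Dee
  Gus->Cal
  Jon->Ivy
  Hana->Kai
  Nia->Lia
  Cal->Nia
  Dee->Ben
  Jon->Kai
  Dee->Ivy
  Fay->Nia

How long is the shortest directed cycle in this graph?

5

For each vertex v, BFS finds the shortest path from v back to v.
The shortest such closed walk is Gus → Omar → Jon → Kai → Max → Gus, length 5.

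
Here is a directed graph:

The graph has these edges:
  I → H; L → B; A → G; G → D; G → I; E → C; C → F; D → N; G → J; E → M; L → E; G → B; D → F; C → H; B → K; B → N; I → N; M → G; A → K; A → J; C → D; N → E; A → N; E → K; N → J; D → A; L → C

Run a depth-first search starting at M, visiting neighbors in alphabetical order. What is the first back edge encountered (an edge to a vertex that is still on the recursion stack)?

A->G

DFS from M (visiting neighbors in alphabetical order); mark gray on enter, black on exit:
M gray
  G gray
    B gray
      K gray
      K black
      N gray
        E gray
          C gray
            D gray
              A gray
                A→G: G is gray → back edge
First back edge: A → G.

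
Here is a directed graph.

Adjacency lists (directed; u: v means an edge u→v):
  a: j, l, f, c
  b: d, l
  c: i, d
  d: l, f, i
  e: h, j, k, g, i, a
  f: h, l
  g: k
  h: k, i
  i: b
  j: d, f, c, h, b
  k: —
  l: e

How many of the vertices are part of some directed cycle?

10

A vertex is on a directed cycle iff it belongs to a strongly connected component of size ≥ 2 (or has a self-loop).
The vertices on cycles are {a, b, c, d, e, f, h, i, j, l} — 10 in total.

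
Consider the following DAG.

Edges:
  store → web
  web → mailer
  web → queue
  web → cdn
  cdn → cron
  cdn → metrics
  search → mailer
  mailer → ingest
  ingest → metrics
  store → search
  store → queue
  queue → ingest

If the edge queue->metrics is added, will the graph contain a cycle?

No

Adding queue→metrics creates a cycle iff metrics can already reach queue.
Explore from metrics: no path reaches queue. The graph stays acyclic.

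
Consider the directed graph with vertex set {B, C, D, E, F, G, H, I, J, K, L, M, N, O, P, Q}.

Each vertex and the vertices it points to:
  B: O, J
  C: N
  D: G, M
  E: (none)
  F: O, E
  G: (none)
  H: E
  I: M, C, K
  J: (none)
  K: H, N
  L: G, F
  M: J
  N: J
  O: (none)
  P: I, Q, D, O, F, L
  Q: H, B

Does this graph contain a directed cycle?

DFS with white/gray/black marking, starting from E:
E gray
E black
B gray
  O gray
  O black
  J gray
  J black
B black
C gray
  N gray
    N→J: J black — skip
  N black
C black
D gray
  G gray
  G black
  M gray
    M→J: J black — skip
  M black
D black
F gray
  F→O: O black — skip
  F→E: E black — skip
F black
H gray
  H→E: E black — skip
H black
I gray
  I→M: M black — skip
  I→C: C black — skip
  K gray
    K→H: H black — skip
    K→N: N black — skip
  K black
I black
L gray
  L→G: G black — skip
  L→F: F black — skip
L black
P gray
  P→I: I black — skip
  Q gray
    Q→H: H black — skip
    Q→B: B black — skip
  Q black
  P→D: D black — skip
  P→O: O black — skip
  P→F: F black — skip
  P→L: L black — skip
P black
Every edge goes to a white or black vertex — no back edge, so the graph is acyclic.

No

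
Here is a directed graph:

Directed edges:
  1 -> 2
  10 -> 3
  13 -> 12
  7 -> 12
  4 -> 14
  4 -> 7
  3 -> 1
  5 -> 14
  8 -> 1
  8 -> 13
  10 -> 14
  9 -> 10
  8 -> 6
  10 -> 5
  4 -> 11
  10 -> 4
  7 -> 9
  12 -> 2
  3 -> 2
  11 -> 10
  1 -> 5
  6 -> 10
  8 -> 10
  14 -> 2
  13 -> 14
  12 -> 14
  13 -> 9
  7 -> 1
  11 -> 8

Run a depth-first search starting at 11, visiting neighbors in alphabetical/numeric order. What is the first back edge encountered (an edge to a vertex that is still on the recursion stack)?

9->10

DFS from 11 (visiting neighbors in alphabetical/numeric order); mark gray on enter, black on exit:
11 gray
  8 gray
    1 gray
      2 gray
      2 black
      5 gray
        14 gray
          14→2: 2 black — skip
        14 black
      5 black
    1 black
    6 gray
      10 gray
        3 gray
          3→1: 1 black — skip
          3→2: 2 black — skip
        3 black
        4 gray
          7 gray
            7→1: 1 black — skip
            9 gray
              9→10: 10 is gray → back edge
First back edge: 9 → 10.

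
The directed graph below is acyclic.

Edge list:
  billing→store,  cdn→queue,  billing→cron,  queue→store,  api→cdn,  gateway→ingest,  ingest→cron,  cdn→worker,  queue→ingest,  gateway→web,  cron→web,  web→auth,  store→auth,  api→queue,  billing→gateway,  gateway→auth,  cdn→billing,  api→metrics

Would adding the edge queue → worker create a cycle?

No

Adding queue→worker creates a cycle iff worker can already reach queue.
Explore from worker: no path reaches queue. The graph stays acyclic.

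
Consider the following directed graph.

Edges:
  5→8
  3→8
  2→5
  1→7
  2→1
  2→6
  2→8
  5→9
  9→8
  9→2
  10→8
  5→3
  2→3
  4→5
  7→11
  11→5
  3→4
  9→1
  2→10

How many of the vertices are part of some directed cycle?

A vertex is on a directed cycle iff it belongs to a strongly connected component of size ≥ 2 (or has a self-loop).
The vertices on cycles are {1, 2, 3, 4, 5, 7, 9, 11} — 8 in total.

8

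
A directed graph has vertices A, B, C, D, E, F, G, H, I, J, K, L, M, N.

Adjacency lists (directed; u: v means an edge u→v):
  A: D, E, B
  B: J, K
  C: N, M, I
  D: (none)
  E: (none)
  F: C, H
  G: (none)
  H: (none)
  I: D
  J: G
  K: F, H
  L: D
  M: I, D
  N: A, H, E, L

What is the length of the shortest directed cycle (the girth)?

6

For each vertex v, BFS finds the shortest path from v back to v.
The shortest such closed walk is C → N → A → B → K → F → C, length 6.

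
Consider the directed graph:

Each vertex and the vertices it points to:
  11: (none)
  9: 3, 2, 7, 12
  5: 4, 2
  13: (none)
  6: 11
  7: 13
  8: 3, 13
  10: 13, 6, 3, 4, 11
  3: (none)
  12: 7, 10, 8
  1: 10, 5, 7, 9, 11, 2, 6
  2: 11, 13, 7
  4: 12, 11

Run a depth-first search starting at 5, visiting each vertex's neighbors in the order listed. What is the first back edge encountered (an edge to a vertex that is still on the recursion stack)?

DFS from 5 (visiting each vertex's neighbors in the order listed); mark gray on enter, black on exit:
5 gray
  4 gray
    12 gray
      7 gray
        13 gray
        13 black
      7 black
      10 gray
        10→13: 13 black — skip
        6 gray
          11 gray
          11 black
        6 black
        3 gray
        3 black
        10→4: 4 is gray → back edge
First back edge: 10 → 4.

10→4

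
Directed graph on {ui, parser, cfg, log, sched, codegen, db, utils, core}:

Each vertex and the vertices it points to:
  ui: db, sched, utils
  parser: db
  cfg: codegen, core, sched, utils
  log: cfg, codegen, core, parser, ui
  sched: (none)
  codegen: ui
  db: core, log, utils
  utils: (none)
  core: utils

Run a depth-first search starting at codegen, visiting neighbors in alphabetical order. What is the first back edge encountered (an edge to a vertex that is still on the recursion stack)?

DFS from codegen (visiting neighbors in alphabetical order); mark gray on enter, black on exit:
codegen gray
  ui gray
    db gray
      core gray
        utils gray
        utils black
      core black
      log gray
        cfg gray
          cfg→codegen: codegen is gray → back edge
First back edge: cfg → codegen.

cfg→codegen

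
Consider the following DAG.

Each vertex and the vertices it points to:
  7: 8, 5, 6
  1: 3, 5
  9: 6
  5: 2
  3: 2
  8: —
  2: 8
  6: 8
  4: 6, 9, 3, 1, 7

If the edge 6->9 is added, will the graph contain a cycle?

Adding 6→9 creates a cycle iff 9 can already reach 6.
Path from 9: 9 → 6.
So 9 → … → 6 → 9 is a cycle.

Yes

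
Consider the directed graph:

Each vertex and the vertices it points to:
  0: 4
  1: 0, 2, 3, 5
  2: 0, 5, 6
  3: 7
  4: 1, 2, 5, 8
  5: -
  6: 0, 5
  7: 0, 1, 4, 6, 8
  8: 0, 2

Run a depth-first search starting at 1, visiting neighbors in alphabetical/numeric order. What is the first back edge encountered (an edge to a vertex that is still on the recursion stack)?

DFS from 1 (visiting neighbors in alphabetical/numeric order); mark gray on enter, black on exit:
1 gray
  0 gray
    4 gray
      4→1: 1 is gray → back edge
First back edge: 4 → 1.

4→1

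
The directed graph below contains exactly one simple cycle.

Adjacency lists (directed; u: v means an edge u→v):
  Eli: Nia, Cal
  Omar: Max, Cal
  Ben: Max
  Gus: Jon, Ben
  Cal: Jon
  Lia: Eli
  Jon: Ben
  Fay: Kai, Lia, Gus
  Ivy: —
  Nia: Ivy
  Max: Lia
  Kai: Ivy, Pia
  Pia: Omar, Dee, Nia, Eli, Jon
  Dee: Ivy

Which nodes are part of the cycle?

DFS with gray/black marking from Lia:
Lia gray
  Eli gray
    Nia gray
      Ivy gray
      Ivy black
    Nia black
    Cal gray
      Jon gray
        Ben gray
          Max gray
            Max→Lia: Lia is gray → back edge
Back edge closes the cycle Lia → Eli → Cal → Jon → Ben → Max → Lia; its vertices are {Ben, Cal, Eli, Jon, Lia, Max}.

Ben, Cal, Eli, Jon, Lia, Max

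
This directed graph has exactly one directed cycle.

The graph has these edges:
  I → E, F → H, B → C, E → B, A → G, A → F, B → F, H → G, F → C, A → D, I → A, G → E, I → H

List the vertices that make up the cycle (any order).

DFS with gray/black marking from E:
E gray
  B gray
    C gray
    C black
    F gray
      H gray
        G gray
          G→E: E is gray → back edge
Back edge closes the cycle E → B → F → H → G → E; its vertices are {B, E, F, G, H}.

B, E, F, G, H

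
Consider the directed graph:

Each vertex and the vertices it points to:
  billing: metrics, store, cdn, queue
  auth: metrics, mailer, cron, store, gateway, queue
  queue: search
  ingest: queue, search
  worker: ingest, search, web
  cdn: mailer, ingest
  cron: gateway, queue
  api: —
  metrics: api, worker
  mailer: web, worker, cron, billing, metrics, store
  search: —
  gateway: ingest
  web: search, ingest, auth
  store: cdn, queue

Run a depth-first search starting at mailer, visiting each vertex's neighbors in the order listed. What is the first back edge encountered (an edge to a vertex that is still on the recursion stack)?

DFS from mailer (visiting each vertex's neighbors in the order listed); mark gray on enter, black on exit:
mailer gray
  web gray
    search gray
    search black
    ingest gray
      queue gray
        queue→search: search black — skip
      queue black
      ingest→search: search black — skip
    ingest black
    auth gray
      metrics gray
        api gray
        api black
        worker gray
          worker→ingest: ingest black — skip
          worker→search: search black — skip
          worker→web: web is gray → back edge
First back edge: worker → web.

worker->web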